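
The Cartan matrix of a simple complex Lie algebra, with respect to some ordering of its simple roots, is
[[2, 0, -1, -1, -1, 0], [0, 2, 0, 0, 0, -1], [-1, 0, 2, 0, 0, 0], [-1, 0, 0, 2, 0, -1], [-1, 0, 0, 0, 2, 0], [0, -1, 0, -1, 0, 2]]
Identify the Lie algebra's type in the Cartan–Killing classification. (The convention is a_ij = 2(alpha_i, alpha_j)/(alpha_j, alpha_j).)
The matrix has rank 6 with 2's on the diagonal. Reading the off-diagonal entries as Dynkin edges (a single edge where a_ij = a_ji = -1; a double or triple edge where a_ij * a_ji = 2 or 3), the diagram is a chain of 4 nodes with a fork of two nodes at one end (D_6). One simple-root ordering that puts it in standard form is (alpha_2, alpha_6, alpha_4, alpha_1, alpha_3, alpha_5). So the algebra is type D_6, i.e. so(12).

D_6 (so(12))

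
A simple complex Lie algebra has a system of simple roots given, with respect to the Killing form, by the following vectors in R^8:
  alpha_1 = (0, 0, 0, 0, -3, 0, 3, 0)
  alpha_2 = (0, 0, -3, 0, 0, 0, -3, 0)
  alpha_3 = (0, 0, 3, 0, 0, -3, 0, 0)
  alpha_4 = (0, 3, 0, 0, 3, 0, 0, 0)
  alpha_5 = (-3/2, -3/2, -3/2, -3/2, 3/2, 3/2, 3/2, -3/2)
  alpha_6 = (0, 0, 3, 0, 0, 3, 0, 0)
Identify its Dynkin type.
Compute the Cartan integers a_ij = 2(alpha_i, alpha_j)/(alpha_j, alpha_j); the resulting 6x6 Cartan matrix is
[[2, -1, 0, -1, 0, 0], [-1, 2, -1, 0, 0, -1], [0, -1, 2, 0, -1, 0], [-1, 0, 0, 2, 0, 0], [0, 0, -1, 0, 2, 0], [0, -1, 0, 0, 0, 2]].
All simple roots have the same length, so the diagram is simply laced. The associated Dynkin diagram is a chain of 5 nodes with one extra node attached to the third node from one end (E_6), so the type is E_6.

E6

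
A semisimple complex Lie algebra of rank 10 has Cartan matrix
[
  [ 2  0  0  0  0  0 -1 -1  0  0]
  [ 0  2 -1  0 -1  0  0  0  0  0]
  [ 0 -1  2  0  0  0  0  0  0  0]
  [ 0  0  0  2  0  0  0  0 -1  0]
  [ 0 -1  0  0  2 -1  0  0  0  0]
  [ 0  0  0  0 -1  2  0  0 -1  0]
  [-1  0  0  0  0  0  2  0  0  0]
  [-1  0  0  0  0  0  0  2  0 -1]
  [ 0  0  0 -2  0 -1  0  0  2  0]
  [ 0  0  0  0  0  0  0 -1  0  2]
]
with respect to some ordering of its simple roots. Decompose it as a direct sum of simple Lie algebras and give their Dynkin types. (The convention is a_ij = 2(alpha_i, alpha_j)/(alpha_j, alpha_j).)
The diagram associated to this matrix has two connected components: the simple roots {alpha_1, alpha_7, alpha_8, alpha_10} form a chain of 4 nodes with single edges (A_4), and {alpha_2, alpha_3, alpha_4, alpha_5, alpha_6, alpha_9} form a chain of 6 nodes with a double edge at one end; the terminal node there is the unique short simple root (B_6). A semisimple Lie algebra decomposes uniquely as the direct sum of simple ideals, one per connected component of its Dynkin diagram, so g ≅ A_4 ⊕ B_6 (dimension 24 + 78 = 102).

type A_4 ⊕ type B_6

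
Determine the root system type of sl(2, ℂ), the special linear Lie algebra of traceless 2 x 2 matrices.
type A_1

This is sl(2), which has dimension 2^2 - 1 = 3 and rank 2 - 1 = 1 (a Cartan subalgebra is the diagonal traceless matrices). In the classification of classical Lie algebras, the special linear algebra sl(n+1) has type A_n; here n = 1, so the Dynkin diagram is a chain of 1 nodes with single edges (A_1). Hence the type is A_1.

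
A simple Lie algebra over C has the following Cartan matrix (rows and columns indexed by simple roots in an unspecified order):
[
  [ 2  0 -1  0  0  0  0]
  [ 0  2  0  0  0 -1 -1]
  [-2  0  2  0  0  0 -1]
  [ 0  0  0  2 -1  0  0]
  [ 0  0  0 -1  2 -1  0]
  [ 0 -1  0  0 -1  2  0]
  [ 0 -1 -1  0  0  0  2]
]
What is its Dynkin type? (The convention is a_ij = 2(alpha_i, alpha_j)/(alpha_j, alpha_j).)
B7

The matrix has rank 7 with 2's on the diagonal. Reading the off-diagonal entries as Dynkin edges (a single edge where a_ij = a_ji = -1; a double or triple edge where a_ij * a_ji = 2 or 3), the diagram is a chain of 7 nodes with a double edge at one end; the terminal node there is the unique short simple root (B_7). One simple-root ordering that puts it in standard form is (alpha_4, alpha_5, alpha_6, alpha_2, alpha_7, alpha_3, alpha_1). So the algebra is type B_7, i.e. so(15).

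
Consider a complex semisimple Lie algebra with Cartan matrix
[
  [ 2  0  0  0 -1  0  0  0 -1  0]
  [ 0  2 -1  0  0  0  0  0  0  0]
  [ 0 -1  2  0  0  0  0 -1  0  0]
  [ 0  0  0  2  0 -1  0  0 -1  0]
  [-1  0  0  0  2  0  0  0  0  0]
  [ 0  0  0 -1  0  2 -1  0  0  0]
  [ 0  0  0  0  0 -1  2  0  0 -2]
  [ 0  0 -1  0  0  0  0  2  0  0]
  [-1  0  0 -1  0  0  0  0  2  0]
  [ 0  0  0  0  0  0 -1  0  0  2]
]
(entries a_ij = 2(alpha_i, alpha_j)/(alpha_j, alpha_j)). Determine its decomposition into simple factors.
A3 + B7

The diagram associated to this matrix has two connected components: the simple roots {alpha_2, alpha_3, alpha_8} form a chain of 3 nodes with single edges (A_3), and {alpha_1, alpha_4, alpha_5, alpha_6, alpha_7, alpha_9, alpha_10} form a chain of 7 nodes with a double edge at one end; the terminal node there is the unique short simple root (B_7). A semisimple Lie algebra decomposes uniquely as the direct sum of simple ideals, one per connected component of its Dynkin diagram, so g ≅ A_3 ⊕ B_7 (dimension 15 + 105 = 120).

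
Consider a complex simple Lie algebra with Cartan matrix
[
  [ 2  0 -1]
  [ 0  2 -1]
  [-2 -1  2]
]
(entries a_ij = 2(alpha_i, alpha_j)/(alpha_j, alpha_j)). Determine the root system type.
The matrix has rank 3 with 2's on the diagonal. Reading the off-diagonal entries as Dynkin edges (a single edge where a_ij = a_ji = -1; a double or triple edge where a_ij * a_ji = 2 or 3), the diagram is a chain of 3 nodes with a double edge at one end; the terminal node there is the unique short simple root (B_3). One simple-root ordering that puts it in standard form is (alpha_2, alpha_3, alpha_1). So the algebra is type B_3, i.e. so(7).

type B_3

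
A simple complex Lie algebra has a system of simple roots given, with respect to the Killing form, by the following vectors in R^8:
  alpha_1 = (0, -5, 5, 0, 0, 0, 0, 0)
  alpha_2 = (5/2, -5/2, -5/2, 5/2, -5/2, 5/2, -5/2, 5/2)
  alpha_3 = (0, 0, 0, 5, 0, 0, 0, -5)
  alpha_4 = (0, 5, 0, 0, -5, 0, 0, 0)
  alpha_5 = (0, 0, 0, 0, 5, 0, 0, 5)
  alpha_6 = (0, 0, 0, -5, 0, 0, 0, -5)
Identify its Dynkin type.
Compute the Cartan integers a_ij = 2(alpha_i, alpha_j)/(alpha_j, alpha_j); the resulting 6x6 Cartan matrix is
[[2, 0, 0, -1, 0, 0], [0, 2, 0, 0, 0, -1], [0, 0, 2, 0, -1, 0], [-1, 0, 0, 2, -1, 0], [0, 0, -1, -1, 2, -1], [0, -1, 0, 0, -1, 2]].
All simple roots have the same length, so the diagram is simply laced. The associated Dynkin diagram is a chain of 5 nodes with one extra node attached to the third node from one end (E_6), so the type is E_6.

E_6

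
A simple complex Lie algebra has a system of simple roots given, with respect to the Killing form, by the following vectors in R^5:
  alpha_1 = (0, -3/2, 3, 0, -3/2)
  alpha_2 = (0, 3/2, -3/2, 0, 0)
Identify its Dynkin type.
G_2

Compute the Cartan integers a_ij = 2(alpha_i, alpha_j)/(alpha_j, alpha_j); the resulting 2x2 Cartan matrix is
[[2, -3], [-1, 2]].
The roots have two lengths (squared-length ratio 3:1); the short ones are alpha_{2}. The associated Dynkin diagram is two nodes joined by a triple edge (G_2), so the type is G_2.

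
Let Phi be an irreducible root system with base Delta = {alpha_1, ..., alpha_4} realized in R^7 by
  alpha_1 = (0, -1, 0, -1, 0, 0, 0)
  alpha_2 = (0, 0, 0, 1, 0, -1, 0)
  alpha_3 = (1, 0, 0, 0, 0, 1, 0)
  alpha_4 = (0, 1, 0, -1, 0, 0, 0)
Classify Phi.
Compute the Cartan integers a_ij = 2(alpha_i, alpha_j)/(alpha_j, alpha_j); the resulting 4x4 Cartan matrix is
[[2, -1, 0, 0], [-1, 2, -1, -1], [0, -1, 2, 0], [0, -1, 0, 2]].
All simple roots have the same length, so the diagram is simply laced. The associated Dynkin diagram is a chain of 2 nodes with a fork of two nodes at one end (D_4), so the type is D_4 (the algebra so(8)).

D_4 (so(8))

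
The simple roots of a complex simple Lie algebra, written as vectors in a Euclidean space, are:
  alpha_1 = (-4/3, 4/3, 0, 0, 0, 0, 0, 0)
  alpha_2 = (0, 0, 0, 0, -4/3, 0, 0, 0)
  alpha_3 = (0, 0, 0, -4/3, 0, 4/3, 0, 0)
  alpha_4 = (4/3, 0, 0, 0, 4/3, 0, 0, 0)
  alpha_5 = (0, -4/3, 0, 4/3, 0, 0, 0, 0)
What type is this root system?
B_5 (so(11))

Compute the Cartan integers a_ij = 2(alpha_i, alpha_j)/(alpha_j, alpha_j); the resulting 5x5 Cartan matrix is
[[2, 0, 0, -1, -1], [0, 2, 0, -1, 0], [0, 0, 2, 0, -1], [-1, -2, 0, 2, 0], [-1, 0, -1, 0, 2]].
The roots have two lengths (squared-length ratio 2:1); the short ones are alpha_{2}. The associated Dynkin diagram is a chain of 5 nodes with a double edge at one end; the terminal node there is the unique short simple root (B_5), so the type is B_5 (the algebra so(11)).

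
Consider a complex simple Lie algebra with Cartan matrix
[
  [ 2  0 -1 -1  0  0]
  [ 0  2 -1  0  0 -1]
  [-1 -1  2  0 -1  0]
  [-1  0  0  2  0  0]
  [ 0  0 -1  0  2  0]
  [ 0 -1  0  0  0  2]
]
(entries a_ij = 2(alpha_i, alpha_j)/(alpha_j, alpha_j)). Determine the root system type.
E_6

The matrix has rank 6 with 2's on the diagonal. Reading the off-diagonal entries as Dynkin edges (a single edge where a_ij = a_ji = -1; a double or triple edge where a_ij * a_ji = 2 or 3), the diagram is a chain of 5 nodes with one extra node attached to the third node from one end (E_6). One simple-root ordering that puts it in standard form is (alpha_4, alpha_5, alpha_1, alpha_3, alpha_2, alpha_6). So the algebra is type E_6.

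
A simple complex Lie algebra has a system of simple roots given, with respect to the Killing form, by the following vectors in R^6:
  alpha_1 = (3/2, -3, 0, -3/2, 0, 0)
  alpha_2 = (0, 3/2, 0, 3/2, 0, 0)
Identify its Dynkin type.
Compute the Cartan integers a_ij = 2(alpha_i, alpha_j)/(alpha_j, alpha_j); the resulting 2x2 Cartan matrix is
[[2, -3], [-1, 2]].
The roots have two lengths (squared-length ratio 3:1); the short ones are alpha_{2}. The associated Dynkin diagram is two nodes joined by a triple edge (G_2), so the type is G_2.

G_2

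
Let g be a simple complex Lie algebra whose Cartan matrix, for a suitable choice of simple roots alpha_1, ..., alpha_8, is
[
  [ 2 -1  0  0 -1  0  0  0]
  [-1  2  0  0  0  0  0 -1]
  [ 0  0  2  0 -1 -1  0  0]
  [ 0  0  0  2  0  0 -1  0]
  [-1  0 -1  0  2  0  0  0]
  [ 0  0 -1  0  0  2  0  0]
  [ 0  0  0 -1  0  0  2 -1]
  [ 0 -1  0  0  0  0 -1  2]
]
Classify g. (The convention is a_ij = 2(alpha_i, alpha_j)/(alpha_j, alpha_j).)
type A_8

The matrix has rank 8 with 2's on the diagonal. Reading the off-diagonal entries as Dynkin edges (a single edge where a_ij = a_ji = -1; a double or triple edge where a_ij * a_ji = 2 or 3), the diagram is a chain of 8 nodes with single edges (A_8). One simple-root ordering that puts it in standard form is (alpha_6, alpha_3, alpha_5, alpha_1, alpha_2, alpha_8, alpha_7, alpha_4). So the algebra is type A_8, i.e. sl(9).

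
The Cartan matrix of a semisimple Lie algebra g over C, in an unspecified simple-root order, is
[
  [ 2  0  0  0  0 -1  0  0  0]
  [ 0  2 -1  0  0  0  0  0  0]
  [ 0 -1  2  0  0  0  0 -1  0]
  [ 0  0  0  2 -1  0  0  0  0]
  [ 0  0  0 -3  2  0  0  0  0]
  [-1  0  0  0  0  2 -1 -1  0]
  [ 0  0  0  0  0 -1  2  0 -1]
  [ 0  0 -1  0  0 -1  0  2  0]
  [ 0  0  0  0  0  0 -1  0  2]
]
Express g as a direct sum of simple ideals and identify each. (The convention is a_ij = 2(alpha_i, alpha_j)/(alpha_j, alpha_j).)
E_7 + G_2

The diagram associated to this matrix has two connected components: the simple roots {alpha_1, alpha_2, alpha_3, alpha_6, alpha_7, alpha_8, alpha_9} form a chain of 6 nodes with one extra node attached to the third node from one end (E_7), and {alpha_4, alpha_5} form two nodes joined by a triple edge (G_2). A semisimple Lie algebra decomposes uniquely as the direct sum of simple ideals, one per connected component of its Dynkin diagram, so g ≅ E_7 ⊕ G_2 (dimension 133 + 14 = 147).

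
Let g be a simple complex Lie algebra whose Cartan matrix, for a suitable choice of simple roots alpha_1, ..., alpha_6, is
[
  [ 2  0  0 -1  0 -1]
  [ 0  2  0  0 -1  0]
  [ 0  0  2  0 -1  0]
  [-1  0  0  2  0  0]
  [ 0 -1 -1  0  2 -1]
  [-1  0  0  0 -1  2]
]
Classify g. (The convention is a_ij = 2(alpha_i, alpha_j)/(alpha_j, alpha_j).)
The matrix has rank 6 with 2's on the diagonal. Reading the off-diagonal entries as Dynkin edges (a single edge where a_ij = a_ji = -1; a double or triple edge where a_ij * a_ji = 2 or 3), the diagram is a chain of 4 nodes with a fork of two nodes at one end (D_6). One simple-root ordering that puts it in standard form is (alpha_4, alpha_1, alpha_6, alpha_5, alpha_2, alpha_3). So the algebra is type D_6, i.e. so(12).

type D_6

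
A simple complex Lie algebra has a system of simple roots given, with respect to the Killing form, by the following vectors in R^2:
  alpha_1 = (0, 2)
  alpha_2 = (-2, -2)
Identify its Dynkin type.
Compute the Cartan integers a_ij = 2(alpha_i, alpha_j)/(alpha_j, alpha_j); the resulting 2x2 Cartan matrix is
[[2, -1], [-2, 2]].
The roots have two lengths (squared-length ratio 2:1); the short ones are alpha_{1}. The associated Dynkin diagram is a chain of 2 nodes with a double edge at one end; the terminal node there is the unique short simple root (B_2), so the type is B_2 (the algebra so(5)).

B2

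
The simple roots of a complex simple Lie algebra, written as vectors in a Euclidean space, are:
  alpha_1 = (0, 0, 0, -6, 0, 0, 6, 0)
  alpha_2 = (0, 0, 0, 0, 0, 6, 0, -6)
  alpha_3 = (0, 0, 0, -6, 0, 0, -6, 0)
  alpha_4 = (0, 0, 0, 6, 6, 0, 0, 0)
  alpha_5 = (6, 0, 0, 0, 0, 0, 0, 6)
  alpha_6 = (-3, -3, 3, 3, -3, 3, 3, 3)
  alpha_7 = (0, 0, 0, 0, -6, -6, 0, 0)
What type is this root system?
E7

Compute the Cartan integers a_ij = 2(alpha_i, alpha_j)/(alpha_j, alpha_j); the resulting 7x7 Cartan matrix is
[[2, 0, 0, -1, 0, 0, 0], [0, 2, 0, 0, -1, 0, -1], [0, 0, 2, -1, 0, -1, 0], [-1, 0, -1, 2, 0, 0, -1], [0, -1, 0, 0, 2, 0, 0], [0, 0, -1, 0, 0, 2, 0], [0, -1, 0, -1, 0, 0, 2]].
All simple roots have the same length, so the diagram is simply laced. The associated Dynkin diagram is a chain of 6 nodes with one extra node attached to the third node from one end (E_7), so the type is E_7.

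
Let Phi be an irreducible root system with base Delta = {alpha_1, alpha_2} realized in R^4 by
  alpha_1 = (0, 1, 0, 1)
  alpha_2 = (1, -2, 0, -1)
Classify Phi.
Compute the Cartan integers a_ij = 2(alpha_i, alpha_j)/(alpha_j, alpha_j); the resulting 2x2 Cartan matrix is
[[2, -1], [-3, 2]].
The roots have two lengths (squared-length ratio 3:1); the short ones are alpha_{1}. The associated Dynkin diagram is two nodes joined by a triple edge (G_2), so the type is G_2.

G_2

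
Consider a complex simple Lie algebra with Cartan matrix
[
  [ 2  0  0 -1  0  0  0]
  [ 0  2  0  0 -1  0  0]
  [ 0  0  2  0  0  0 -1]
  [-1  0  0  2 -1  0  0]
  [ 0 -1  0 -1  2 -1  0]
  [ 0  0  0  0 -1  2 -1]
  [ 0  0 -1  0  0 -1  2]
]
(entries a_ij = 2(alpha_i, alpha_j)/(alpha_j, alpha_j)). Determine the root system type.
type E_7

The matrix has rank 7 with 2's on the diagonal. Reading the off-diagonal entries as Dynkin edges (a single edge where a_ij = a_ji = -1; a double or triple edge where a_ij * a_ji = 2 or 3), the diagram is a chain of 6 nodes with one extra node attached to the third node from one end (E_7). One simple-root ordering that puts it in standard form is (alpha_1, alpha_2, alpha_4, alpha_5, alpha_6, alpha_7, alpha_3). So the algebra is type E_7.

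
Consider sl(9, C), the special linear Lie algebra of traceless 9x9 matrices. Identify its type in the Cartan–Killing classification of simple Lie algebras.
This is sl(9), which has dimension 9^2 - 1 = 80 and rank 9 - 1 = 8 (a Cartan subalgebra is the diagonal traceless matrices). In the classification of classical Lie algebras, the special linear algebra sl(n+1) has type A_n; here n = 8, so the Dynkin diagram is a chain of 8 nodes with single edges (A_8). Hence the type is A_8.

A_8 (sl(9))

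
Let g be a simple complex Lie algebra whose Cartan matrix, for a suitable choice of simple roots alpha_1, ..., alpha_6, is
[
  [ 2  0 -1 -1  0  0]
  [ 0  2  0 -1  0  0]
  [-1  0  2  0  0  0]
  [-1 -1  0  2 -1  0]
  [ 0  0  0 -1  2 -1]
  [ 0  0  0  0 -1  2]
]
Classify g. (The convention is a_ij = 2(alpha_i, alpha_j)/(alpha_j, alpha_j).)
The matrix has rank 6 with 2's on the diagonal. Reading the off-diagonal entries as Dynkin edges (a single edge where a_ij = a_ji = -1; a double or triple edge where a_ij * a_ji = 2 or 3), the diagram is a chain of 5 nodes with one extra node attached to the third node from one end (E_6). One simple-root ordering that puts it in standard form is (alpha_3, alpha_2, alpha_1, alpha_4, alpha_5, alpha_6). So the algebra is type E_6.

E6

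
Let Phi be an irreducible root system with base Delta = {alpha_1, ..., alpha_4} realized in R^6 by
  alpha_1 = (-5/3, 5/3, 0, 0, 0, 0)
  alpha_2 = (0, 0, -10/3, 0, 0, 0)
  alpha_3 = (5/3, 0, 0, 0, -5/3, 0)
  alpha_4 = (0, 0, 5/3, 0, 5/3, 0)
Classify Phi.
C_4 (sp(8))

Compute the Cartan integers a_ij = 2(alpha_i, alpha_j)/(alpha_j, alpha_j); the resulting 4x4 Cartan matrix is
[[2, 0, -1, 0], [0, 2, 0, -2], [-1, 0, 2, -1], [0, -1, -1, 2]].
The roots have two lengths (squared-length ratio 2:1); the short ones are alpha_{1,3,4}. The associated Dynkin diagram is a chain of 4 nodes with a double edge at one end; the terminal node there is the unique long simple root (C_4), so the type is C_4 (the algebra sp(8)).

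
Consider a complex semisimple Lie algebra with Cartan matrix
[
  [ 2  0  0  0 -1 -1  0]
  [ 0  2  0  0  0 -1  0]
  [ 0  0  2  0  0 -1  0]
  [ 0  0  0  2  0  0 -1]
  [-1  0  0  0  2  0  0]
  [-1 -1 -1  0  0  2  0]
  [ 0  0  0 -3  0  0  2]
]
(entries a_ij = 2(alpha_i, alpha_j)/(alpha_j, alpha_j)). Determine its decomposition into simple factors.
The diagram associated to this matrix has two connected components: the simple roots {alpha_1, alpha_2, alpha_3, alpha_5, alpha_6} form a chain of 3 nodes with a fork of two nodes at one end (D_5), and {alpha_4, alpha_7} form two nodes joined by a triple edge (G_2). A semisimple Lie algebra decomposes uniquely as the direct sum of simple ideals, one per connected component of its Dynkin diagram, so g ≅ D_5 ⊕ G_2 (dimension 45 + 14 = 59).

type D_5 + type G_2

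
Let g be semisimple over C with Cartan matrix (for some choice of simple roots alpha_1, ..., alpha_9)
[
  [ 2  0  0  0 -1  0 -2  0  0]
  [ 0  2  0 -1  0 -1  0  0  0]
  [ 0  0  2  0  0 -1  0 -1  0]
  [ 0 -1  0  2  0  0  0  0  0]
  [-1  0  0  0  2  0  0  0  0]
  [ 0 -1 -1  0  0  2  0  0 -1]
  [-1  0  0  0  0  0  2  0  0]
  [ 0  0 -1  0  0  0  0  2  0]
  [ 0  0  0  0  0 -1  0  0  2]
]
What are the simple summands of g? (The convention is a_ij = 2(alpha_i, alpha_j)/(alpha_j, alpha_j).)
B3 + E6

The diagram associated to this matrix has two connected components: the simple roots {alpha_1, alpha_5, alpha_7} form a chain of 3 nodes with a double edge at one end; the terminal node there is the unique short simple root (B_3), and {alpha_2, alpha_3, alpha_4, alpha_6, alpha_8, alpha_9} form a chain of 5 nodes with one extra node attached to the third node from one end (E_6). A semisimple Lie algebra decomposes uniquely as the direct sum of simple ideals, one per connected component of its Dynkin diagram, so g ≅ B_3 ⊕ E_6 (dimension 21 + 78 = 99).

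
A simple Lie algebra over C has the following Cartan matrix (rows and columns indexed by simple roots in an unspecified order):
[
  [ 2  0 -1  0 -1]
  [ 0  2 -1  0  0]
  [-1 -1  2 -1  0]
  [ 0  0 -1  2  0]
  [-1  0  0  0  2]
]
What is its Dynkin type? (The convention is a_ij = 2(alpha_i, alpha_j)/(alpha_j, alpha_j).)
The matrix has rank 5 with 2's on the diagonal. Reading the off-diagonal entries as Dynkin edges (a single edge where a_ij = a_ji = -1; a double or triple edge where a_ij * a_ji = 2 or 3), the diagram is a chain of 3 nodes with a fork of two nodes at one end (D_5). One simple-root ordering that puts it in standard form is (alpha_5, alpha_1, alpha_3, alpha_4, alpha_2). So the algebra is type D_5, i.e. so(10).

D_5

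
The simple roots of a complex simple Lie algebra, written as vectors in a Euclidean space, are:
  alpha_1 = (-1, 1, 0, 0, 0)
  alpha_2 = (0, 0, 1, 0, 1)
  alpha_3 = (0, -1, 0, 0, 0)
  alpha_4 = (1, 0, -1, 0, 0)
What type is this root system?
Compute the Cartan integers a_ij = 2(alpha_i, alpha_j)/(alpha_j, alpha_j); the resulting 4x4 Cartan matrix is
[[2, 0, -2, -1], [0, 2, 0, -1], [-1, 0, 2, 0], [-1, -1, 0, 2]].
The roots have two lengths (squared-length ratio 2:1); the short ones are alpha_{3}. The associated Dynkin diagram is a chain of 4 nodes with a double edge at one end; the terminal node there is the unique short simple root (B_4), so the type is B_4 (the algebra so(9)).

type B_4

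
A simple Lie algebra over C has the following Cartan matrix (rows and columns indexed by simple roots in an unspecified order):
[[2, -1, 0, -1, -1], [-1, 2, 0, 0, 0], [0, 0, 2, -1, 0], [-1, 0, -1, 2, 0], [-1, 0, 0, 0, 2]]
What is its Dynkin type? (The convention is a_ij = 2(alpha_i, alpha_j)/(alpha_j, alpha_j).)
D5

The matrix has rank 5 with 2's on the diagonal. Reading the off-diagonal entries as Dynkin edges (a single edge where a_ij = a_ji = -1; a double or triple edge where a_ij * a_ji = 2 or 3), the diagram is a chain of 3 nodes with a fork of two nodes at one end (D_5). One simple-root ordering that puts it in standard form is (alpha_3, alpha_4, alpha_1, alpha_5, alpha_2). So the algebra is type D_5, i.e. so(10).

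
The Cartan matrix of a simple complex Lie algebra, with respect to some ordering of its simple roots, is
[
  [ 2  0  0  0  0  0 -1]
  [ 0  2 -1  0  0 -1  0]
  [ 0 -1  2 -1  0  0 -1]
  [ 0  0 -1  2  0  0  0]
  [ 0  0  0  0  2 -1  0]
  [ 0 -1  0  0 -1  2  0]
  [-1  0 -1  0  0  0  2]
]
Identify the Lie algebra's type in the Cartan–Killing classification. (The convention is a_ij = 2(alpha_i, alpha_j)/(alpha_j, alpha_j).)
The matrix has rank 7 with 2's on the diagonal. Reading the off-diagonal entries as Dynkin edges (a single edge where a_ij = a_ji = -1; a double or triple edge where a_ij * a_ji = 2 or 3), the diagram is a chain of 6 nodes with one extra node attached to the third node from one end (E_7). One simple-root ordering that puts it in standard form is (alpha_1, alpha_4, alpha_7, alpha_3, alpha_2, alpha_6, alpha_5). So the algebra is type E_7.

E_7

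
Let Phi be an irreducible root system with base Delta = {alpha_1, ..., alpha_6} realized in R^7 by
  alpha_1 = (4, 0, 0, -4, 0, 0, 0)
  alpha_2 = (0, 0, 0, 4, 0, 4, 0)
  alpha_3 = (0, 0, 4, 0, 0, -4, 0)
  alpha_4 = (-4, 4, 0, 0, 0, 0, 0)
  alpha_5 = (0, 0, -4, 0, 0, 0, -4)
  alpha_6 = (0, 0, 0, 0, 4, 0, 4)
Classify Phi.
Compute the Cartan integers a_ij = 2(alpha_i, alpha_j)/(alpha_j, alpha_j); the resulting 6x6 Cartan matrix is
[[2, -1, 0, -1, 0, 0], [-1, 2, -1, 0, 0, 0], [0, -1, 2, 0, -1, 0], [-1, 0, 0, 2, 0, 0], [0, 0, -1, 0, 2, -1], [0, 0, 0, 0, -1, 2]].
All simple roots have the same length, so the diagram is simply laced. The associated Dynkin diagram is a chain of 6 nodes with single edges (A_6), so the type is A_6 (the algebra sl(7)).

A_6 (sl(7))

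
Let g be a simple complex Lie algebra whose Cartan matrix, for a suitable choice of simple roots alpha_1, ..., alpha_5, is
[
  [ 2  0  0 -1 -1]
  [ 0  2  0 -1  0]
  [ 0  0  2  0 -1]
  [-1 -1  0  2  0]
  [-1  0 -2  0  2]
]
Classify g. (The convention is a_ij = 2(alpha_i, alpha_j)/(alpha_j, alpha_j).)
B_5

The matrix has rank 5 with 2's on the diagonal. Reading the off-diagonal entries as Dynkin edges (a single edge where a_ij = a_ji = -1; a double or triple edge where a_ij * a_ji = 2 or 3), the diagram is a chain of 5 nodes with a double edge at one end; the terminal node there is the unique short simple root (B_5). One simple-root ordering that puts it in standard form is (alpha_2, alpha_4, alpha_1, alpha_5, alpha_3). So the algebra is type B_5, i.e. so(11).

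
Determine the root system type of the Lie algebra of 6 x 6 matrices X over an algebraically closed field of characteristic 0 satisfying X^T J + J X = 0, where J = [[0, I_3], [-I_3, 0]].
This is sp(6), which has dimension 6(6+1)/2 = 21 and rank 6/2 = 3. In the classification of classical Lie algebras, the symplectic algebra sp(2n) has type C_n; here n = 3, so the Dynkin diagram is a chain of 3 nodes with a double edge at one end; the terminal node there is the unique long simple root (C_3). Hence the type is C_3.

type C_3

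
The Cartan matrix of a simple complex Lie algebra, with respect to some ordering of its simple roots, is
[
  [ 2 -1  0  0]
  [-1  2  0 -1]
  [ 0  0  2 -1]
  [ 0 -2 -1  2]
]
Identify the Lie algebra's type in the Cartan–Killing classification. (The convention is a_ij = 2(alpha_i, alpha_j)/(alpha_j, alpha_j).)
The matrix has rank 4 with 2's on the diagonal. Reading the off-diagonal entries as Dynkin edges (a single edge where a_ij = a_ji = -1; a double or triple edge where a_ij * a_ji = 2 or 3), the diagram is a chain of 4 nodes with a double edge between the middle two (F_4). One simple-root ordering that puts it in standard form is (alpha_3, alpha_4, alpha_2, alpha_1). So the algebra is type F_4.

F_4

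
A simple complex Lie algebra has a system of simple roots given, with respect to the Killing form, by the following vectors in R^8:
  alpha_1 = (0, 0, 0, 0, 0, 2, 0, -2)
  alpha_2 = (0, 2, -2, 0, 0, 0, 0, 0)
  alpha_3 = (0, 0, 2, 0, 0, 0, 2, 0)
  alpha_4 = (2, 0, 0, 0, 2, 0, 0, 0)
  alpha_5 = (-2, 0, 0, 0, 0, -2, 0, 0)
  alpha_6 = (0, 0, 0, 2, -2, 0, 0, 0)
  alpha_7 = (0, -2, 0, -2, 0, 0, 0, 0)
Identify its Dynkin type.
Compute the Cartan integers a_ij = 2(alpha_i, alpha_j)/(alpha_j, alpha_j); the resulting 7x7 Cartan matrix is
[[2, 0, 0, 0, -1, 0, 0], [0, 2, -1, 0, 0, 0, -1], [0, -1, 2, 0, 0, 0, 0], [0, 0, 0, 2, -1, -1, 0], [-1, 0, 0, -1, 2, 0, 0], [0, 0, 0, -1, 0, 2, -1], [0, -1, 0, 0, 0, -1, 2]].
All simple roots have the same length, so the diagram is simply laced. The associated Dynkin diagram is a chain of 7 nodes with single edges (A_7), so the type is A_7 (the algebra sl(8)).

type A_7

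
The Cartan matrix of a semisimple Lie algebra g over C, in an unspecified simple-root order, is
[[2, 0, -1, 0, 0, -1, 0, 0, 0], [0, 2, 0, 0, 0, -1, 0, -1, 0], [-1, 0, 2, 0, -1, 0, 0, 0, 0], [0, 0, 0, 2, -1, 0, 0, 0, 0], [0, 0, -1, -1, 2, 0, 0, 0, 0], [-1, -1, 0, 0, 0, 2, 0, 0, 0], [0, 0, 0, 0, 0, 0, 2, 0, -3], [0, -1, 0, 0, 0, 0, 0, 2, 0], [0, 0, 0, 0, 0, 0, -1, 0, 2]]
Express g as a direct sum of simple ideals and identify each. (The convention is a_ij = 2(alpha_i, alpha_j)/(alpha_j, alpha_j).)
The diagram associated to this matrix has two connected components: the simple roots {alpha_1, alpha_2, alpha_3, alpha_4, alpha_5, alpha_6, alpha_8} form a chain of 7 nodes with single edges (A_7), and {alpha_7, alpha_9} form two nodes joined by a triple edge (G_2). A semisimple Lie algebra decomposes uniquely as the direct sum of simple ideals, one per connected component of its Dynkin diagram, so g ≅ A_7 ⊕ G_2 (dimension 63 + 14 = 77).

A7 ⊕ G2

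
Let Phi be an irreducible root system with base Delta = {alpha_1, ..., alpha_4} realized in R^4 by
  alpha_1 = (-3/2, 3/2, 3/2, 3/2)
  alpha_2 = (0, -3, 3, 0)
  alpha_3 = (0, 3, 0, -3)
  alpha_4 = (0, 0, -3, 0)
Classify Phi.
F_4

Compute the Cartan integers a_ij = 2(alpha_i, alpha_j)/(alpha_j, alpha_j); the resulting 4x4 Cartan matrix is
[[2, 0, 0, -1], [0, 2, -1, -2], [0, -1, 2, 0], [-1, -1, 0, 2]].
The roots have two lengths (squared-length ratio 2:1); the short ones are alpha_{1,4}. The associated Dynkin diagram is a chain of 4 nodes with a double edge between the middle two (F_4), so the type is F_4.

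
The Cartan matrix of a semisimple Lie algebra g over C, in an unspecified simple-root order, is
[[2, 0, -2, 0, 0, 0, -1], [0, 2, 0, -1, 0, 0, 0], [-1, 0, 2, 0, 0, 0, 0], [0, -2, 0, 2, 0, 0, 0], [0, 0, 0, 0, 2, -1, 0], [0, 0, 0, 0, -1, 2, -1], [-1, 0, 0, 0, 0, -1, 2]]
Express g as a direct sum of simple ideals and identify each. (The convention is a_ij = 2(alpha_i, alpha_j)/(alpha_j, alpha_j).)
The diagram associated to this matrix has two connected components: the simple roots {alpha_2, alpha_4} form a chain of 2 nodes with a double edge at one end; the terminal node there is the unique short simple root (B_2), and {alpha_1, alpha_3, alpha_5, alpha_6, alpha_7} form a chain of 5 nodes with a double edge at one end; the terminal node there is the unique short simple root (B_5). A semisimple Lie algebra decomposes uniquely as the direct sum of simple ideals, one per connected component of its Dynkin diagram, so g ≅ B_2 ⊕ B_5 (dimension 10 + 55 = 65).

type B_2 + type B_5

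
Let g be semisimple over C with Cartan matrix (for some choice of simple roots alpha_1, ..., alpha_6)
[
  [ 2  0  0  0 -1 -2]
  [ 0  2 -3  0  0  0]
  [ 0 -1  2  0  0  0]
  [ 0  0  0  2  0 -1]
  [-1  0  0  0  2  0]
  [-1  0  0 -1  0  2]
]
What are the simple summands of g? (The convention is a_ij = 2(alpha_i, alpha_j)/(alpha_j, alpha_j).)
The diagram associated to this matrix has two connected components: the simple roots {alpha_1, alpha_4, alpha_5, alpha_6} form a chain of 4 nodes with a double edge between the middle two (F_4), and {alpha_2, alpha_3} form two nodes joined by a triple edge (G_2). A semisimple Lie algebra decomposes uniquely as the direct sum of simple ideals, one per connected component of its Dynkin diagram, so g ≅ F_4 ⊕ G_2 (dimension 52 + 14 = 66).

F_4 + G_2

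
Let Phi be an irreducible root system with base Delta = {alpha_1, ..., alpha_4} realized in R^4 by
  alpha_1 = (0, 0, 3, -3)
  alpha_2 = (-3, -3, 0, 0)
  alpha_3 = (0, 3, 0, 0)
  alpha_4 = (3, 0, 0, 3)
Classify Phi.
type B_4

Compute the Cartan integers a_ij = 2(alpha_i, alpha_j)/(alpha_j, alpha_j); the resulting 4x4 Cartan matrix is
[[2, 0, 0, -1], [0, 2, -2, -1], [0, -1, 2, 0], [-1, -1, 0, 2]].
The roots have two lengths (squared-length ratio 2:1); the short ones are alpha_{3}. The associated Dynkin diagram is a chain of 4 nodes with a double edge at one end; the terminal node there is the unique short simple root (B_4), so the type is B_4 (the algebra so(9)).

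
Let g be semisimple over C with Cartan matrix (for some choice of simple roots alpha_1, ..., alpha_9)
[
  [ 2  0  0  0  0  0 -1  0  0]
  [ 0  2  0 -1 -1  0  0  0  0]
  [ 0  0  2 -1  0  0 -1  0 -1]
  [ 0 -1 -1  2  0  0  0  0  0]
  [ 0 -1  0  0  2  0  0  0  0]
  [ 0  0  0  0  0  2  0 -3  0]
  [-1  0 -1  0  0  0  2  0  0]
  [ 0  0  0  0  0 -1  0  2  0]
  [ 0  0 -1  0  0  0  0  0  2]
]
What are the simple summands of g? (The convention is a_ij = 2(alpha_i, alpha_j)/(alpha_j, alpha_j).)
type E_7 + type G_2

The diagram associated to this matrix has two connected components: the simple roots {alpha_1, alpha_2, alpha_3, alpha_4, alpha_5, alpha_7, alpha_9} form a chain of 6 nodes with one extra node attached to the third node from one end (E_7), and {alpha_6, alpha_8} form two nodes joined by a triple edge (G_2). A semisimple Lie algebra decomposes uniquely as the direct sum of simple ideals, one per connected component of its Dynkin diagram, so g ≅ E_7 ⊕ G_2 (dimension 133 + 14 = 147).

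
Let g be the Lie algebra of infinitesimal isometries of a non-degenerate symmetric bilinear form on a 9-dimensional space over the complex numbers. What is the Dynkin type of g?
B_4 (so(9))

This is so(9) with 9 odd, which has dimension 9(9-1)/2 = 36 and rank (9-1)/2 = 4. In the classification of classical Lie algebras, the orthogonal algebra so(2n+1) in an odd number of variables has type B_n; here n = 4, so the Dynkin diagram is a chain of 4 nodes with a double edge at one end; the terminal node there is the unique short simple root (B_4). Hence the type is B_4.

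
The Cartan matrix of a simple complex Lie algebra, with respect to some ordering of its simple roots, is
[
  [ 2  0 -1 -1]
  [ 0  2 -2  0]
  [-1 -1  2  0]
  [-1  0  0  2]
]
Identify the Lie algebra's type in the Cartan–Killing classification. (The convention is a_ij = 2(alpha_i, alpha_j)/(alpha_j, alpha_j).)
C_4 (sp(8))

The matrix has rank 4 with 2's on the diagonal. Reading the off-diagonal entries as Dynkin edges (a single edge where a_ij = a_ji = -1; a double or triple edge where a_ij * a_ji = 2 or 3), the diagram is a chain of 4 nodes with a double edge at one end; the terminal node there is the unique long simple root (C_4). One simple-root ordering that puts it in standard form is (alpha_4, alpha_1, alpha_3, alpha_2). So the algebra is type C_4, i.e. sp(8).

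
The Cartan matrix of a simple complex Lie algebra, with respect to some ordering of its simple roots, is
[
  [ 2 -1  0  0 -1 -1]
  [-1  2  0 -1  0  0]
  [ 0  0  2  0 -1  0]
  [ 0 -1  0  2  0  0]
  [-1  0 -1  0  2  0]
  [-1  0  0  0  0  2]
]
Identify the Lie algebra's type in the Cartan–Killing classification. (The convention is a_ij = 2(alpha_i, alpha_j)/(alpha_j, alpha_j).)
The matrix has rank 6 with 2's on the diagonal. Reading the off-diagonal entries as Dynkin edges (a single edge where a_ij = a_ji = -1; a double or triple edge where a_ij * a_ji = 2 or 3), the diagram is a chain of 5 nodes with one extra node attached to the third node from one end (E_6). One simple-root ordering that puts it in standard form is (alpha_3, alpha_6, alpha_5, alpha_1, alpha_2, alpha_4). So the algebra is type E_6.

E_6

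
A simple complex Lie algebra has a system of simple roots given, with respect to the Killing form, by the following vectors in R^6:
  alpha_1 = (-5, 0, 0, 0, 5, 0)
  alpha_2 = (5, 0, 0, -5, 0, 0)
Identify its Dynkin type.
Compute the Cartan integers a_ij = 2(alpha_i, alpha_j)/(alpha_j, alpha_j); the resulting 2x2 Cartan matrix is
[[2, -1], [-1, 2]].
All simple roots have the same length, so the diagram is simply laced. The associated Dynkin diagram is a chain of 2 nodes with single edges (A_2), so the type is A_2 (the algebra sl(3)).

A_2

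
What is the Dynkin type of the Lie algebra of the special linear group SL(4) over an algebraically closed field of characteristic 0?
A3

This is sl(4), which has dimension 4^2 - 1 = 15 and rank 4 - 1 = 3 (a Cartan subalgebra is the diagonal traceless matrices). In the classification of classical Lie algebras, the special linear algebra sl(n+1) has type A_n; here n = 3, so the Dynkin diagram is a chain of 3 nodes with single edges (A_3). Hence the type is A_3.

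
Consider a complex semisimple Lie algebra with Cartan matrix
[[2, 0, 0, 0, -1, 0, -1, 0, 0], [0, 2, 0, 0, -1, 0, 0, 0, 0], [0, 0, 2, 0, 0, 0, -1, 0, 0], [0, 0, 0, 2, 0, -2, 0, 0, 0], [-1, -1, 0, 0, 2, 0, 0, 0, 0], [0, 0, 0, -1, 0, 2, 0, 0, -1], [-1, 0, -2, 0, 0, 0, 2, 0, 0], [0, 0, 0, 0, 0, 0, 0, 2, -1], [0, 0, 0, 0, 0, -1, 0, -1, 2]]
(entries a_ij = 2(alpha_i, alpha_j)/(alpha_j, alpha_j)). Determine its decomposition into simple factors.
B_5 ⊕ C_4

The diagram associated to this matrix has two connected components: the simple roots {alpha_1, alpha_2, alpha_3, alpha_5, alpha_7} form a chain of 5 nodes with a double edge at one end; the terminal node there is the unique short simple root (B_5), and {alpha_4, alpha_6, alpha_8, alpha_9} form a chain of 4 nodes with a double edge at one end; the terminal node there is the unique long simple root (C_4). A semisimple Lie algebra decomposes uniquely as the direct sum of simple ideals, one per connected component of its Dynkin diagram, so g ≅ B_5 ⊕ C_4 (dimension 55 + 36 = 91).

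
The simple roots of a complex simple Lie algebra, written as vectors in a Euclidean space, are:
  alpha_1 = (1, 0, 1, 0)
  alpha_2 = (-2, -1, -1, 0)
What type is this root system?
type G_2

Compute the Cartan integers a_ij = 2(alpha_i, alpha_j)/(alpha_j, alpha_j); the resulting 2x2 Cartan matrix is
[[2, -1], [-3, 2]].
The roots have two lengths (squared-length ratio 3:1); the short ones are alpha_{1}. The associated Dynkin diagram is two nodes joined by a triple edge (G_2), so the type is G_2.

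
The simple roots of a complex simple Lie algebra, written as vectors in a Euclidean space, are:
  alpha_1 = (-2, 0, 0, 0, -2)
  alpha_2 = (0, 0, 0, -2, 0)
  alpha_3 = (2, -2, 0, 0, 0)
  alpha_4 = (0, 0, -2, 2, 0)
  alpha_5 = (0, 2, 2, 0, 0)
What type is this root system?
type B_5

Compute the Cartan integers a_ij = 2(alpha_i, alpha_j)/(alpha_j, alpha_j); the resulting 5x5 Cartan matrix is
[[2, 0, -1, 0, 0], [0, 2, 0, -1, 0], [-1, 0, 2, 0, -1], [0, -2, 0, 2, -1], [0, 0, -1, -1, 2]].
The roots have two lengths (squared-length ratio 2:1); the short ones are alpha_{2}. The associated Dynkin diagram is a chain of 5 nodes with a double edge at one end; the terminal node there is the unique short simple root (B_5), so the type is B_5 (the algebra so(11)).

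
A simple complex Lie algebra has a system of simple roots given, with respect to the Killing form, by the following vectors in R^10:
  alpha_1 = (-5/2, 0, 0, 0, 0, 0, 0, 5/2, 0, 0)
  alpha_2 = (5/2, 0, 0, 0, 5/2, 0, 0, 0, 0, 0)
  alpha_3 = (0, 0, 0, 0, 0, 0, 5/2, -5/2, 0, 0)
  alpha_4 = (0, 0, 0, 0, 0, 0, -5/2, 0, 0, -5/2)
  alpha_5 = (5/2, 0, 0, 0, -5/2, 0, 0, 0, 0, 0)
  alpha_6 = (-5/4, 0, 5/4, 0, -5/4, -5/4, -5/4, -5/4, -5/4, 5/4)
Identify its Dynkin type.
E6

Compute the Cartan integers a_ij = 2(alpha_i, alpha_j)/(alpha_j, alpha_j); the resulting 6x6 Cartan matrix is
[[2, -1, -1, 0, -1, 0], [-1, 2, 0, 0, 0, -1], [-1, 0, 2, -1, 0, 0], [0, 0, -1, 2, 0, 0], [-1, 0, 0, 0, 2, 0], [0, -1, 0, 0, 0, 2]].
All simple roots have the same length, so the diagram is simply laced. The associated Dynkin diagram is a chain of 5 nodes with one extra node attached to the third node from one end (E_6), so the type is E_6.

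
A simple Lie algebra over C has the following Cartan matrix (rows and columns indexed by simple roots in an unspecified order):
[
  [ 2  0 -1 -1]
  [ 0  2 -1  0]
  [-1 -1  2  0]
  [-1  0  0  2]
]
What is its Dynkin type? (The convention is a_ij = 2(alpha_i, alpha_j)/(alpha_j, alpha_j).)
The matrix has rank 4 with 2's on the diagonal. Reading the off-diagonal entries as Dynkin edges (a single edge where a_ij = a_ji = -1; a double or triple edge where a_ij * a_ji = 2 or 3), the diagram is a chain of 4 nodes with single edges (A_4). One simple-root ordering that puts it in standard form is (alpha_4, alpha_1, alpha_3, alpha_2). So the algebra is type A_4, i.e. sl(5).

type A_4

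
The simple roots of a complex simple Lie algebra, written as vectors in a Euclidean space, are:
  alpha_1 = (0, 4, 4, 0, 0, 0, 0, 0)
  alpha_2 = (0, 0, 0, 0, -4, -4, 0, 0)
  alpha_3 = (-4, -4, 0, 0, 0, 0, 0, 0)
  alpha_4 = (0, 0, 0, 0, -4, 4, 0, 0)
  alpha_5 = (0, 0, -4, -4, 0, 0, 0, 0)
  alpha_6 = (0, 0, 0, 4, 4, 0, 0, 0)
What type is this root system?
Compute the Cartan integers a_ij = 2(alpha_i, alpha_j)/(alpha_j, alpha_j); the resulting 6x6 Cartan matrix is
[[2, 0, -1, 0, -1, 0], [0, 2, 0, 0, 0, -1], [-1, 0, 2, 0, 0, 0], [0, 0, 0, 2, 0, -1], [-1, 0, 0, 0, 2, -1], [0, -1, 0, -1, -1, 2]].
All simple roots have the same length, so the diagram is simply laced. The associated Dynkin diagram is a chain of 4 nodes with a fork of two nodes at one end (D_6), so the type is D_6 (the algebra so(12)).

D_6 (so(12))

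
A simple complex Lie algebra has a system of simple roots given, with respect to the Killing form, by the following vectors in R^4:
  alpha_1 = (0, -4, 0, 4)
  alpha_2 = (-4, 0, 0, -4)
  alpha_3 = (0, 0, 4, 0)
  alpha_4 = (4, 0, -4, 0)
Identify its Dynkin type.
B_4 (so(9))

Compute the Cartan integers a_ij = 2(alpha_i, alpha_j)/(alpha_j, alpha_j); the resulting 4x4 Cartan matrix is
[[2, -1, 0, 0], [-1, 2, 0, -1], [0, 0, 2, -1], [0, -1, -2, 2]].
The roots have two lengths (squared-length ratio 2:1); the short ones are alpha_{3}. The associated Dynkin diagram is a chain of 4 nodes with a double edge at one end; the terminal node there is the unique short simple root (B_4), so the type is B_4 (the algebra so(9)).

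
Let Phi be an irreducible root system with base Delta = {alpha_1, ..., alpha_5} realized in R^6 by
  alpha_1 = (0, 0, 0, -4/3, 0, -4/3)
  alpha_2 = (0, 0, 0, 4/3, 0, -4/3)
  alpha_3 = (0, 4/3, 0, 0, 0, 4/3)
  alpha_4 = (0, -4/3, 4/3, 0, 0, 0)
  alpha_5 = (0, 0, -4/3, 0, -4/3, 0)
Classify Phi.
Compute the Cartan integers a_ij = 2(alpha_i, alpha_j)/(alpha_j, alpha_j); the resulting 5x5 Cartan matrix is
[[2, 0, -1, 0, 0], [0, 2, -1, 0, 0], [-1, -1, 2, -1, 0], [0, 0, -1, 2, -1], [0, 0, 0, -1, 2]].
All simple roots have the same length, so the diagram is simply laced. The associated Dynkin diagram is a chain of 3 nodes with a fork of two nodes at one end (D_5), so the type is D_5 (the algebra so(10)).

D_5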